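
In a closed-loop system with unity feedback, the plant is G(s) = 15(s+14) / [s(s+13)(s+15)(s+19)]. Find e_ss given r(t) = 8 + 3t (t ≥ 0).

741/14

G(s) has one factor of s in the denominator, so the system is type 1. Treating each term separately:
  • 8: tracked with zero error.
  • 3t: e_ss = 3/K_v with K_v=14/247 → 741/14.
Total e_ss = 741/14.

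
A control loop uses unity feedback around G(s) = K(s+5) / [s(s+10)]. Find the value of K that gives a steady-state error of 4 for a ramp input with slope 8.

4

G(s) has one factor of s in the denominator, so the system is type 1.
K_v = lim_{s→0} s·G(s) = K·5 / (10) = 0.5·K.
e_ss = 8/K_v = 4 ⇒ K_v = 2 ⇒ K = 2/0.5 = 4.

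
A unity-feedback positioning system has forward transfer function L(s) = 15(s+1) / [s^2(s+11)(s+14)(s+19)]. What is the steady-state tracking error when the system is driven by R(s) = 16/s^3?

46816/15

L(s) has two factors of s in the denominator, so the system is type 2.
K_a = lim_{s→0} s^2·L(s) = 15·1 / (11·14·19) = 15/2926.
r(t) = 8t^2 gives R(s) = 16/s^3.
e_ss = 16/K_a = 16/(15/2926) = 46816/15.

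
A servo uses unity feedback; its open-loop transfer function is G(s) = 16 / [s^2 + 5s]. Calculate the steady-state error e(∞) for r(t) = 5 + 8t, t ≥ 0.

The denominator has no term below 5s — 1 pole at s=0, type 1. Taking each input component in turn:
  • 5: tracked with zero error.
  • 8t: e_ss = 8/K_v with K_v=3.2 → 2.5.
Total e_ss = 2.5.

2.5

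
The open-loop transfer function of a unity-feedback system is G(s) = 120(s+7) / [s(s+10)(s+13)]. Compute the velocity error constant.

84/13

System type = 1 (one pole at s=0).
K_v = lim_{s→0} s·G(s) = 120·7 / (10·13) = 84/13.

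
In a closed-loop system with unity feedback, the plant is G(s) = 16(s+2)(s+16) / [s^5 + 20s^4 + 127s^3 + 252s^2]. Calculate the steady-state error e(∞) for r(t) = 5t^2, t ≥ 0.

315/64

Lowest-order denominator term is 252s^2, so the open loop has 2 poles at the origin → type 2 system.
K_a = lim_{s→0} s^2·G(s) = 16·2·16 / 252 = 128/63.
r(t) = 5t^2 gives R(s) = 10/s^3.
e_ss = 10/K_a = 10/(128/63) = 315/64.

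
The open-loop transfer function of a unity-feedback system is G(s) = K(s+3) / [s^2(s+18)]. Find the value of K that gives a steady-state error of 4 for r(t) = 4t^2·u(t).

The open loop has two poles at the origin → type 2 system.
K_a = lim_{s→0} s^2·G(s) = K·3 / (18) = (1/6)·K.
e_ss = 8/K_a = 4 ⇒ K_a = 2 ⇒ K = 2/(1/6) = 12.

12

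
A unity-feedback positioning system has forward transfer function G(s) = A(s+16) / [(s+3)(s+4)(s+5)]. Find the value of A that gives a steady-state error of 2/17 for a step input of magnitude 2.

The open loop has no poles at the origin → type 0 system.
K_p = lim_{s→0} G(s) = A·16 / (3·4·5) = (4/15)·A.
e_ss = 2/(1 + K_p) = 2/17 ⇒ 1 + (4/15)·A = 17 ⇒ A = 60.

60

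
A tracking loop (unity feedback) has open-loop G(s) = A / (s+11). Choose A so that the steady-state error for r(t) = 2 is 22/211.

200

The open loop has no poles at the origin → type 0 system.
K_p = lim_{s→0} G(s) = A / (11) = (1/11)·A.
e_ss = 2/(1 + K_p) = 22/211 ⇒ 1 + (1/11)·A = 211/11 ⇒ A = 200.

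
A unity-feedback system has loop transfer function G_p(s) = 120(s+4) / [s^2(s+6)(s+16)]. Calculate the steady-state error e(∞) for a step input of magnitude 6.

0

Two free integrators in G_p(s): this is a type 2 system.
K_p = ∞ for a type-2 system; e_ss to a step is zero.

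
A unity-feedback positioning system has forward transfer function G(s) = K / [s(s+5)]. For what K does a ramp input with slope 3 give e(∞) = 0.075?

One free integrator in G(s): this is a type 1 system.
K_v = lim_{s→0} s·G(s) = K / (5) = 0.2·K.
e_ss = 3/K_v = 0.075 ⇒ K_v = 40 ⇒ K = 40/0.2 = 200.

200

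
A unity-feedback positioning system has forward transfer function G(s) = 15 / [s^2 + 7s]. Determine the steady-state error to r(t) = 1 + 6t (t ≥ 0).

2.8

Lowest-order denominator term is 7s, so the open loop has 1 pole at the origin → type 1 system. Treating each term separately:
  • 1: tracked with zero error.
  • 6t: e_ss = 6/K_v with K_v=15/7 → 2.8.
Total e_ss = 2.8.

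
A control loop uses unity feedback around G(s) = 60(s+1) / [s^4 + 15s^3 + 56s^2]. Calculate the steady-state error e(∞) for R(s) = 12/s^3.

11.2

Lowest-order denominator term is 56s^2, so the open loop has 2 poles at the origin → type 2 system.
K_a = lim_{s→0} s^2·G(s) = 60·1 / 56 = 15/14.
r(t) = 6t^2 gives R(s) = 12/s^3.
e_ss = 12/K_a = 12/(15/14) = 11.2.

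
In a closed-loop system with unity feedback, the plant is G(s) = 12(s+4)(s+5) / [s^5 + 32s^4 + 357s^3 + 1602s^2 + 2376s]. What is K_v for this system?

10/99

Lowest-order denominator term is 2376s, so the open loop has 1 pole at the origin → type 1 system.
K_v = lim_{s→0} s·G(s) = 12·4·5 / 2376 = 10/99.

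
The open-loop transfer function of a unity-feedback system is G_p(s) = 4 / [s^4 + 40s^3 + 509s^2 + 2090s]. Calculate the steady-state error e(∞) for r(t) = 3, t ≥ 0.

0

Lowest-order denominator term is 2090s, so the open loop has 1 pole at the origin → type 1 system.
K_p = ∞ for a type-1 system; e_ss to a step is zero.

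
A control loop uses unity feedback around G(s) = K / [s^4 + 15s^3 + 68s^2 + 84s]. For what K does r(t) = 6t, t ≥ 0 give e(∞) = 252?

Factoring s from the denominator leaves a polynomial with constant term 84, so the system is type 1.
K_v = lim_{s→0} s·G(s) = K / 84 = (1/84)·K.
e_ss = 6/K_v = 252 ⇒ K_v = 1/42 ⇒ K = (1/42)/(1/84) = 2.

2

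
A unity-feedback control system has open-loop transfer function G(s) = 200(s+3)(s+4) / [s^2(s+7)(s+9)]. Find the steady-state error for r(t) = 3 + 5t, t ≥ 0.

0

System type = 2 (two poles at s=0). By superposition:
  • 3: tracked with zero error.
  • 5t: tracked with zero error.
Total e_ss = 0.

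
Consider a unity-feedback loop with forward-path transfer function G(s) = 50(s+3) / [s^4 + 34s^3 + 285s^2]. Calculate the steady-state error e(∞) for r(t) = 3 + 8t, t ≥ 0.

Factoring s^2 from the denominator leaves a polynomial with constant term 285, so the system is type 2. Treating each term separately:
  • 3: tracked with zero error.
  • 8t: tracked with zero error.
Total e_ss = 0.

0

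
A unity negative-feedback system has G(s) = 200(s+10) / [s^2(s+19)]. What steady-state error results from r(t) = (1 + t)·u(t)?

G(s) has two factors of s in the denominator, so the system is type 2. Treating each term separately:
  • 1: tracked with zero error.
  • t: tracked with zero error.
Total e_ss = 0.

0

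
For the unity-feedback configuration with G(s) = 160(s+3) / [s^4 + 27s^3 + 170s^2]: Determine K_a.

48/17

Factoring s^2 from the denominator leaves a polynomial with constant term 170, so the system is type 2.
K_a = lim_{s→0} s^2·G(s) = 160·3 / 170 = 48/17.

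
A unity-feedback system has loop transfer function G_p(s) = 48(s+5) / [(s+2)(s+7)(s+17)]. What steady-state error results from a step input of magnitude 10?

No free integrators in G_p(s): this is a type 0 system.
K_p = lim_{s→0} G_p(s) = 48·5 / (2·7·17) = 120/119.
e_ss = 10/(1 + K_p) = 10/(239/119) = 1190/239.

1190/239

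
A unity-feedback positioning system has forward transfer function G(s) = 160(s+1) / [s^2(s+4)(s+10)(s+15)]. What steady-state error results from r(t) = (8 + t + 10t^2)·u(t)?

75

System type = 2 (two poles at s=0). By superposition:
  • 8: tracked with zero error.
  • t: tracked with zero error.
  • 10t^2: e_ss = 20/K_a with K_a=4/15 → 75.
Total e_ss = 75.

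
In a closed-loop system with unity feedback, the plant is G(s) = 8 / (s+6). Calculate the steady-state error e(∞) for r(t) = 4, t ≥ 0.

No free integrators in G(s): this is a type 0 system.
K_p = lim_{s→0} G(s) = 8 / (6) = 4/3.
e_ss = 4/(1 + K_p) = 4/(7/3) = 12/7.

12/7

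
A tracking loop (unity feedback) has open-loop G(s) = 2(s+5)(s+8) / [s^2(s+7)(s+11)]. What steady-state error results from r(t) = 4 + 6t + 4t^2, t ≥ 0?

7.7

The open loop has two poles at the origin → type 2 system. By superposition:
  • 4: tracked with zero error.
  • 6t: tracked with zero error.
  • 4t^2: e_ss = 8/K_a with K_a=80/77 → 7.7.
Total e_ss = 7.7.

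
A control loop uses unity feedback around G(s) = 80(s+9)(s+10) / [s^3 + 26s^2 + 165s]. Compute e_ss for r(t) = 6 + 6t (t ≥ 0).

0.1375

The denominator has no term below 165s — 1 pole at s=0, type 1. Taking each input component in turn:
  • 6: tracked with zero error.
  • 6t: e_ss = 6/K_v with K_v=480/11 → 0.1375.
Total e_ss = 0.1375.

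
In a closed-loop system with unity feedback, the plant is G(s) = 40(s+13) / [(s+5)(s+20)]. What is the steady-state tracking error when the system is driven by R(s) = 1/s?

5/31

G(s) has no factors of s in the denominator, so the system is type 0.
K_p = lim_{s→0} G(s) = 40·13 / (5·20) = 5.2.
e_ss = 1/(1 + K_p) = 1/6.2 = 5/31.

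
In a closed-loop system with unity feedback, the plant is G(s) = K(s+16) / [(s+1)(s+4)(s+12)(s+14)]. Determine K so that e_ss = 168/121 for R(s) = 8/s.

System type = 0 (no poles at s=0).
K_p = lim_{s→0} G(s) = K·16 / (1·4·12·14) = (1/42)·K.
e_ss = 8/(1 + K_p) = 168/121 ⇒ 1 + (1/42)·K = 121/21 ⇒ K = 200.

200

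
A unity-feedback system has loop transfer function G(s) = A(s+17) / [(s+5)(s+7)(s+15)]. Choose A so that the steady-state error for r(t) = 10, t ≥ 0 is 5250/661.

No free integrators in G(s): this is a type 0 system.
K_p = lim_{s→0} G(s) = A·17 / (5·7·15) = (17/525)·A.
e_ss = 10/(1 + K_p) = 5250/661 ⇒ 1 + (17/525)·A = 661/525 ⇒ A = 8.

8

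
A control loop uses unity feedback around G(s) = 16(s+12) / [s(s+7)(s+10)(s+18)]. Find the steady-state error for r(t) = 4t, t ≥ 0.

26.25

G(s) has one factor of s in the denominator, so the system is type 1.
K_v = lim_{s→0} s·G(s) = 16·12 / (7·10·18) = 16/105.
e_ss = 4/K_v = 4/(16/105) = 26.25.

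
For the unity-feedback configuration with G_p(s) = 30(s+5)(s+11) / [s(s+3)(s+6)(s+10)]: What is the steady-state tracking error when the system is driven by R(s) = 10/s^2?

12/11

The open loop has one pole at the origin → type 1 system.
K_v = lim_{s→0} s·G_p(s) = 30·5·11 / (3·6·10) = 55/6.
e_ss = 10/K_v = 10/(55/6) = 12/11.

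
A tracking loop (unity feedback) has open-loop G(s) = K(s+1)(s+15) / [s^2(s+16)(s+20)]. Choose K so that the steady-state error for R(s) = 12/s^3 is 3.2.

80

G(s) has two factors of s in the denominator, so the system is type 2.
K_a = lim_{s→0} s^2·G(s) = K·1·15 / (16·20) = (3/64)·K.
e_ss = 12/K_a = 3.2 ⇒ K_a = 3.75 ⇒ K = 3.75/(3/64) = 80.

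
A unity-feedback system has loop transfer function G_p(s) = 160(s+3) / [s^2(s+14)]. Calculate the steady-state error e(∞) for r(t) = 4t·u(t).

0

The open loop has two poles at the origin → type 2 system.
A type-2 system has K_v = ∞, so it tracks a ramp input with zero steady-state error.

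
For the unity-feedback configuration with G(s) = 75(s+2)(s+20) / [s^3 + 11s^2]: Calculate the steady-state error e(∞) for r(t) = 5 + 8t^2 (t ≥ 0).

22/375

Lowest-order denominator term is 11s^2, so the open loop has 2 poles at the origin → type 2 system. Treating each term separately:
  • 5: tracked with zero error.
  • 8t^2: e_ss = 16/K_a with K_a=3000/11 → 22/375.
Total e_ss = 22/375.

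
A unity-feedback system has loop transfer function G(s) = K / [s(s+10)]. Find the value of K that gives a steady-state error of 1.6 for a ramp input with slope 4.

G(s) has one factor of s in the denominator, so the system is type 1.
K_v = lim_{s→0} s·G(s) = K / (10) = 0.1·K.
e_ss = 4/K_v = 1.6 ⇒ K_v = 2.5 ⇒ K = 2.5/0.1 = 25.

25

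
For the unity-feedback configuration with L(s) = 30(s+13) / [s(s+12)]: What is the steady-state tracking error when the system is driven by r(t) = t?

System type = 1 (one pole at s=0).
K_v = lim_{s→0} s·L(s) = 30·13 / (12) = 32.5.
e_ss = 1/K_v = 1/32.5 = 2/65.

2/65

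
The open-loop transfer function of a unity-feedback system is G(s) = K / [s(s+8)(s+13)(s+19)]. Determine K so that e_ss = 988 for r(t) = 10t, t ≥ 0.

20

G(s) has one factor of s in the denominator, so the system is type 1.
K_v = lim_{s→0} s·G(s) = K / (8·13·19) = (1/1976)·K.
e_ss = 10/K_v = 988 ⇒ K_v = 5/494 ⇒ K = (5/494)/(1/1976) = 20.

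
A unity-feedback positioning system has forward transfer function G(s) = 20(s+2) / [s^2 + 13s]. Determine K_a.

Lowest-order denominator term is 13s, so the open loop has 1 pole at the origin → type 1 system.
K_a = lim_{s→0} s^2·G(s) = 0 (the extra factor of s kills the finite limit).

0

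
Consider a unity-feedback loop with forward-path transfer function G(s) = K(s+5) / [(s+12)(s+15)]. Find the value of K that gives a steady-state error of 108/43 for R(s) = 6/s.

No free integrators in G(s): this is a type 0 system.
K_p = lim_{s→0} G(s) = K·5 / (12·15) = (1/36)·K.
e_ss = 6/(1 + K_p) = 108/43 ⇒ 1 + (1/36)·K = 43/18 ⇒ K = 50.

50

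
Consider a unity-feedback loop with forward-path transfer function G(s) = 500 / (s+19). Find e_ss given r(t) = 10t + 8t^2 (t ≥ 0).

The open loop has no poles at the origin → type 0 system. By superposition:
  • 10t: a type-0 system cannot track it, e_ss → ∞.
  • 8t^2: a type-0 system cannot track it, e_ss → ∞.
The unbounded component dominates.

infinity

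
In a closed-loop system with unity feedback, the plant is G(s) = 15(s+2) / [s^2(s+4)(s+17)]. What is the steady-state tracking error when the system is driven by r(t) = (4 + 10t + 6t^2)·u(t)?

27.2

The open loop has two poles at the origin → type 2 system. Treating each term separately:
  • 4: tracked with zero error.
  • 10t: tracked with zero error.
  • 6t^2: e_ss = 12/K_a with K_a=15/34 → 27.2.
Total e_ss = 27.2.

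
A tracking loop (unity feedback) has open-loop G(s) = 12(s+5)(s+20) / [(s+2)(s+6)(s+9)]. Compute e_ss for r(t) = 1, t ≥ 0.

9/109

The open loop has no poles at the origin → type 0 system.
K_p = lim_{s→0} G(s) = 12·5·20 / (2·6·9) = 100/9.
e_ss = 1/(1 + K_p) = 1/(109/9) = 9/109.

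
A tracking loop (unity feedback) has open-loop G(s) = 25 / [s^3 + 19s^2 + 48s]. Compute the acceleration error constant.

Lowest-order denominator term is 48s, so the open loop has 1 pole at the origin → type 1 system.
K_a = lim_{s→0} s^2·G(s) = 0 (the extra factor of s kills the finite limit).

0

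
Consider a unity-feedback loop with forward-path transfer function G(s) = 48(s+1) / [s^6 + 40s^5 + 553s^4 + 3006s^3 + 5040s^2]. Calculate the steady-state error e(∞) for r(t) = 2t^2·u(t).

Factoring s^2 from the denominator leaves a polynomial with constant term 5040, so the system is type 2.
K_a = lim_{s→0} s^2·G(s) = 48·1 / 5040 = 1/105.
r(t) = 2t^2 gives R(s) = 4/s^3.
e_ss = 4/K_a = 4/(1/105) = 420.

420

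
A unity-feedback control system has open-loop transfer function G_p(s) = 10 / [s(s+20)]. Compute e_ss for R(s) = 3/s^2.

6

G_p(s) has one factor of s in the denominator, so the system is type 1.
K_v = lim_{s→0} s·G_p(s) = 10 / (20) = 0.5.
e_ss = 3/K_v = 3/0.5 = 6.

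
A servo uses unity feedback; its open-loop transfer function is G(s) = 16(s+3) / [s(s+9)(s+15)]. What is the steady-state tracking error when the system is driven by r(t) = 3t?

8.4375

G(s) has one factor of s in the denominator, so the system is type 1.
K_v = lim_{s→0} s·G(s) = 16·3 / (9·15) = 16/45.
e_ss = 3/K_v = 3/(16/45) = 8.4375.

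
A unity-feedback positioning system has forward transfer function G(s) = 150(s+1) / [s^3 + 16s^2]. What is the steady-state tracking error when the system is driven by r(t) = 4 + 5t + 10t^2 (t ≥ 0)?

Factoring s^2 from the denominator leaves a polynomial with constant term 16, so the system is type 2. Taking each input component in turn:
  • 4: tracked with zero error.
  • 5t: tracked with zero error.
  • 10t^2: e_ss = 20/K_a with K_a=9.375 → 32/15.
Total e_ss = 32/15.

32/15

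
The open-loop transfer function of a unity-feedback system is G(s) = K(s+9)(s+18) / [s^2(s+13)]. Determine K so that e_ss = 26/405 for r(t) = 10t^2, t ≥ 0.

25

Two free integrators in G(s): this is a type 2 system.
K_a = lim_{s→0} s^2·G(s) = K·9·18 / (13) = (162/13)·K.
e_ss = 20/K_a = 26/405 ⇒ K_a = 4050/13 ⇒ K = (4050/13)/(162/13) = 25.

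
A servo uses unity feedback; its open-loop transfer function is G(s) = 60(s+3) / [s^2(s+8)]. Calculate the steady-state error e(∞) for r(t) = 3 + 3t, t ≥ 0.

0

System type = 2 (two poles at s=0). By superposition:
  • 3: tracked with zero error.
  • 3t: tracked with zero error.
Total e_ss = 0.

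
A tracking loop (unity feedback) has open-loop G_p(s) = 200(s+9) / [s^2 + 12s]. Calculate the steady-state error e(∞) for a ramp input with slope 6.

The denominator has no term below 12s — 1 pole at s=0, type 1.
K_v = lim_{s→0} s·G_p(s) = 200·9 / 12 = 150.
e_ss = 6/K_v = 6/150 = 0.04.

0.04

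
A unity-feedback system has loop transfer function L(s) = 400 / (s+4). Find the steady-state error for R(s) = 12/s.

12/101

No free integrators in L(s): this is a type 0 system.
K_p = lim_{s→0} L(s) = 400 / (4) = 100.
e_ss = 12/(1 + K_p) = 12/101.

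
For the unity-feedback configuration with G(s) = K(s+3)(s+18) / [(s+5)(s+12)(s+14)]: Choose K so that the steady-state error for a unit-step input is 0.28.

40

System type = 0 (no poles at s=0).
K_p = lim_{s→0} G(s) = K·3·18 / (5·12·14) = (9/140)·K.
e_ss = 1/(1 + K_p) = 0.28 ⇒ 1 + (9/140)·K = 25/7 ⇒ K = 40.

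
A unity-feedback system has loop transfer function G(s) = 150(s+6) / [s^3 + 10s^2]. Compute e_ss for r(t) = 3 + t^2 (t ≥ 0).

1/45

Lowest-order denominator term is 10s^2, so the open loop has 2 poles at the origin → type 2 system. By superposition:
  • 3: tracked with zero error.
  • t^2: e_ss = 2/K_a with K_a=90 → 1/45.
Total e_ss = 1/45.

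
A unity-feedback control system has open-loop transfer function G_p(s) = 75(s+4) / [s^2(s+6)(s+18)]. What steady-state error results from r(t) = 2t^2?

1.44

System type = 2 (two poles at s=0).
K_a = lim_{s→0} s^2·G_p(s) = 75·4 / (6·18) = 25/9.
r(t) = 2t^2 gives R(s) = 4/s^3.
e_ss = 4/K_a = 4/(25/9) = 1.44.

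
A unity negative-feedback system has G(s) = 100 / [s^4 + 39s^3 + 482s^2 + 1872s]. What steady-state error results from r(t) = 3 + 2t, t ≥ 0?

37.44

Factoring s from the denominator leaves a polynomial with constant term 1872, so the system is type 1. By superposition:
  • 3: tracked with zero error.
  • 2t: e_ss = 2/K_v with K_v=25/468 → 37.44.
Total e_ss = 37.44.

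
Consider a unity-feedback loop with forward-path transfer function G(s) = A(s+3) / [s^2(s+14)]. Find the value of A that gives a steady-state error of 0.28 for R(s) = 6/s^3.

The open loop has two poles at the origin → type 2 system.
K_a = lim_{s→0} s^2·G(s) = A·3 / (14) = (3/14)·A.
e_ss = 6/K_a = 0.28 ⇒ K_a = 150/7 ⇒ A = (150/7)/(3/14) = 100.

100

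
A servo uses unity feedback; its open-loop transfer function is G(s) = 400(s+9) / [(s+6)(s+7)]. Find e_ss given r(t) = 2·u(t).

14/607

G(s) has no factors of s in the denominator, so the system is type 0.
K_p = lim_{s→0} G(s) = 400·9 / (6·7) = 600/7.
e_ss = 2/(1 + K_p) = 2/(607/7) = 14/607.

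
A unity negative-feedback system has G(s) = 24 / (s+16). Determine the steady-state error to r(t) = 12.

4.8

System type = 0 (no poles at s=0).
K_p = lim_{s→0} G(s) = 24 / (16) = 1.5.
e_ss = 12/(1 + K_p) = 12/2.5 = 4.8.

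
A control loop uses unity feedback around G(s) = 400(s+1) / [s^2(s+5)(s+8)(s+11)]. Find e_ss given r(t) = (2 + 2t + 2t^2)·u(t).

G(s) has two factors of s in the denominator, so the system is type 2. By superposition:
  • 2: tracked with zero error.
  • 2t: tracked with zero error.
  • 2t^2: e_ss = 4/K_a with K_a=10/11 → 4.4.
Total e_ss = 4.4.

4.4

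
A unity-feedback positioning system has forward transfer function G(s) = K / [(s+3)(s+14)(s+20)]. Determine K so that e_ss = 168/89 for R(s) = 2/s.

G(s) has no factors of s in the denominator, so the system is type 0.
K_p = lim_{s→0} G(s) = K / (3·14·20) = (1/840)·K.
e_ss = 2/(1 + K_p) = 168/89 ⇒ 1 + (1/840)·K = 89/84 ⇒ K = 50.

50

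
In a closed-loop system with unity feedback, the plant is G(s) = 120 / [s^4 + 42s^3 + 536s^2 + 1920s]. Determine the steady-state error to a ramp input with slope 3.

Factoring s from the denominator leaves a polynomial with constant term 1920, so the system is type 1.
K_v = lim_{s→0} s·G(s) = 120 / 1920 = 0.0625.
e_ss = 3/K_v = 3/0.0625 = 48.

48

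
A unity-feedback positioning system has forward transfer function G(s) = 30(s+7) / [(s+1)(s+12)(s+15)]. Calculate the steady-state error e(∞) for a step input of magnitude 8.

System type = 0 (no poles at s=0).
K_p = lim_{s→0} G(s) = 30·7 / (1·12·15) = 7/6.
e_ss = 8/(1 + K_p) = 8/(13/6) = 48/13.

48/13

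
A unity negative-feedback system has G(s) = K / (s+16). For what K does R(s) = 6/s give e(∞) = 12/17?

G(s) has no factors of s in the denominator, so the system is type 0.
K_p = lim_{s→0} G(s) = K / (16) = 0.0625·K.
e_ss = 6/(1 + K_p) = 12/17 ⇒ 1 + 0.0625·K = 8.5 ⇒ K = 120.

120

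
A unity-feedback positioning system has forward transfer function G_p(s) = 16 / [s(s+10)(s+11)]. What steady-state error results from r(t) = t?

6.875

The open loop has one pole at the origin → type 1 system.
K_v = lim_{s→0} s·G_p(s) = 16 / (10·11) = 8/55.
e_ss = 1/K_v = 1/(8/55) = 6.875.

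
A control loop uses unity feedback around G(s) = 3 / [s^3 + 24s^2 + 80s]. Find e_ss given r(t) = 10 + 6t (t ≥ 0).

Lowest-order denominator term is 80s, so the open loop has 1 pole at the origin → type 1 system. Treating each term separately:
  • 10: tracked with zero error.
  • 6t: e_ss = 6/K_v with K_v=0.0375 → 160.
Total e_ss = 160.

160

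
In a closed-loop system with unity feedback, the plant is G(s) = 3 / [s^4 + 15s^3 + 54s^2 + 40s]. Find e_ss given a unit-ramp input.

40/3

Lowest-order denominator term is 40s, so the open loop has 1 pole at the origin → type 1 system.
K_v = lim_{s→0} s·G(s) = 3 / 40 = 0.075.
e_ss = 1/K_v = 1/0.075 = 40/3.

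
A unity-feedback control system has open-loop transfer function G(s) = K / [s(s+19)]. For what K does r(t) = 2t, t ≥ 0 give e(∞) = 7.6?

One free integrator in G(s): this is a type 1 system.
K_v = lim_{s→0} s·G(s) = K / (19) = (1/19)·K.
e_ss = 2/K_v = 7.6 ⇒ K_v = 5/19 ⇒ K = (5/19)/(1/19) = 5.

5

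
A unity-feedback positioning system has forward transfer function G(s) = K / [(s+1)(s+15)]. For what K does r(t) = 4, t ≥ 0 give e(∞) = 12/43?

200

The open loop has no poles at the origin → type 0 system.
K_p = lim_{s→0} G(s) = K / (1·15) = (1/15)·K.
e_ss = 4/(1 + K_p) = 12/43 ⇒ 1 + (1/15)·K = 43/3 ⇒ K = 200.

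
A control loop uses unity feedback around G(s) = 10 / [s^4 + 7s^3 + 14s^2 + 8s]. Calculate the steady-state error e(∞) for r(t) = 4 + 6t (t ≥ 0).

The denominator has no term below 8s — 1 pole at s=0, type 1. By superposition:
  • 4: tracked with zero error.
  • 6t: e_ss = 6/K_v with K_v=1.25 → 4.8.
Total e_ss = 4.8.

4.8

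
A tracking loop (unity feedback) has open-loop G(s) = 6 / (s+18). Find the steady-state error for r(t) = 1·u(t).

No free integrators in G(s): this is a type 0 system.
K_p = lim_{s→0} G(s) = 6 / (18) = 1/3.
e_ss = 1/(1 + K_p) = 1/(4/3) = 0.75.

0.75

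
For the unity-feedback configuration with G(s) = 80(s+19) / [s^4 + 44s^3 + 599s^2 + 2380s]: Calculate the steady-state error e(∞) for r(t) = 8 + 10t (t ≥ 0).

595/38

Lowest-order denominator term is 2380s, so the open loop has 1 pole at the origin → type 1 system. Treating each term separately:
  • 8: tracked with zero error.
  • 10t: e_ss = 10/K_v with K_v=76/119 → 595/38.
Total e_ss = 595/38.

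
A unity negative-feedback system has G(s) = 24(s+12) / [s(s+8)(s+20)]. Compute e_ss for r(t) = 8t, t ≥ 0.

40/9

One free integrator in G(s): this is a type 1 system.
K_v = lim_{s→0} s·G(s) = 24·12 / (8·20) = 1.8.
e_ss = 8/K_v = 8/1.8 = 40/9.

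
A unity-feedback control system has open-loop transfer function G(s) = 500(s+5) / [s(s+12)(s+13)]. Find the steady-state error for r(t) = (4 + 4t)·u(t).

0.2496

System type = 1 (one pole at s=0). Treating each term separately:
  • 4: tracked with zero error.
  • 4t: e_ss = 4/K_v with K_v=625/39 → 0.2496.
Total e_ss = 0.2496.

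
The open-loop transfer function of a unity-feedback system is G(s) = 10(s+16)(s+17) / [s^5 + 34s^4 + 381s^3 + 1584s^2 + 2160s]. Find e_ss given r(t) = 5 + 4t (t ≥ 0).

54/17

The denominator has no term below 2160s — 1 pole at s=0, type 1. Treating each term separately:
  • 5: tracked with zero error.
  • 4t: e_ss = 4/K_v with K_v=34/27 → 54/17.
Total e_ss = 54/17.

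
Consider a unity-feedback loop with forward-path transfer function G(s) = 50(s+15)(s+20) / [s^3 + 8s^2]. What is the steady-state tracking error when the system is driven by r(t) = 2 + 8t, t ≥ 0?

0

Factoring s^2 from the denominator leaves a polynomial with constant term 8, so the system is type 2. By superposition:
  • 2: tracked with zero error.
  • 8t: tracked with zero error.
Total e_ss = 0.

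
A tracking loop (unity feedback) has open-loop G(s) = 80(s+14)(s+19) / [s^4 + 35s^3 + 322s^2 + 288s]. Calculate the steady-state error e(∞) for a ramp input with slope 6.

54/665

Lowest-order denominator term is 288s, so the open loop has 1 pole at the origin → type 1 system.
K_v = lim_{s→0} s·G(s) = 80·14·19 / 288 = 665/9.
e_ss = 6/K_v = 6/(665/9) = 54/665.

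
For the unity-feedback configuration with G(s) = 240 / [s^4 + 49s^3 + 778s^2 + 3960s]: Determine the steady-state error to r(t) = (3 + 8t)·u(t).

Factoring s from the denominator leaves a polynomial with constant term 3960, so the system is type 1. By superposition:
  • 3: tracked with zero error.
  • 8t: e_ss = 8/K_v with K_v=2/33 → 132.
Total e_ss = 132.

132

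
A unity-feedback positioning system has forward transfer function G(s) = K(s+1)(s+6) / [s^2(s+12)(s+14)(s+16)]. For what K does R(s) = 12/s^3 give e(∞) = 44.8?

120

Two free integrators in G(s): this is a type 2 system.
K_a = lim_{s→0} s^2·G(s) = K·1·6 / (12·14·16) = (1/448)·K.
e_ss = 12/K_a = 44.8 ⇒ K_a = 15/56 ⇒ K = (15/56)/(1/448) = 120.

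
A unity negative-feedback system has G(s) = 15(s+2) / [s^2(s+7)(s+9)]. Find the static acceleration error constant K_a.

10/21

Two free integrators in G(s): this is a type 2 system.
K_a = lim_{s→0} s^2·G(s) = 15·2 / (7·9) = 10/21.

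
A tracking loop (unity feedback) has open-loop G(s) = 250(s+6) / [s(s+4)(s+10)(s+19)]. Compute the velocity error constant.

75/38

System type = 1 (one pole at s=0).
K_v = lim_{s→0} s·G(s) = 250·6 / (4·10·19) = 75/38.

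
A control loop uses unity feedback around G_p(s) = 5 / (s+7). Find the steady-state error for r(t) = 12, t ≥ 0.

System type = 0 (no poles at s=0).
K_p = lim_{s→0} G_p(s) = 5 / (7) = 5/7.
e_ss = 12/(1 + K_p) = 12/(12/7) = 7.

7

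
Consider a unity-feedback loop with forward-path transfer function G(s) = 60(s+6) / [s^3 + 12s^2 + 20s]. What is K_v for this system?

Lowest-order denominator term is 20s, so the open loop has 1 pole at the origin → type 1 system.
K_v = lim_{s→0} s·G(s) = 60·6 / 20 = 18.

18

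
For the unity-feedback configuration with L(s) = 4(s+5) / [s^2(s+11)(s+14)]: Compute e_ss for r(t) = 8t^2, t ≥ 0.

123.2

L(s) has two factors of s in the denominator, so the system is type 2.
K_a = lim_{s→0} s^2·L(s) = 4·5 / (11·14) = 10/77.
r(t) = 8t^2 gives R(s) = 16/s^3.
e_ss = 16/K_a = 16/(10/77) = 123.2.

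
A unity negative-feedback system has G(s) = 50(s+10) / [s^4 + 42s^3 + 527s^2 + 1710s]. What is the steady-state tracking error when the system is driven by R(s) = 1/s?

Lowest-order denominator term is 1710s, so the open loop has 1 pole at the origin → type 1 system.
A type-1 system has K_p = ∞, so it tracks a step input with zero steady-state error.

0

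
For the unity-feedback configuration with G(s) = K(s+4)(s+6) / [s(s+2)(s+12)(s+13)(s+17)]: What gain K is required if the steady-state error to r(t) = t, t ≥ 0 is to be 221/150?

150

One free integrator in G(s): this is a type 1 system.
K_v = lim_{s→0} s·G(s) = K·4·6 / (2·12·13·17) = (1/221)·K.
e_ss = 1/K_v = 221/150 ⇒ K_v = 150/221 ⇒ K = (150/221)/(1/221) = 150.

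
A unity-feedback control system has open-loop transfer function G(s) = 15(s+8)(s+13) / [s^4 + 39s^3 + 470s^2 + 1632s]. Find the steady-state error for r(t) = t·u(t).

68/65

Factoring s from the denominator leaves a polynomial with constant term 1632, so the system is type 1.
K_v = lim_{s→0} s·G(s) = 15·8·13 / 1632 = 65/68.
e_ss = 1/K_v = 1/(65/68) = 68/65.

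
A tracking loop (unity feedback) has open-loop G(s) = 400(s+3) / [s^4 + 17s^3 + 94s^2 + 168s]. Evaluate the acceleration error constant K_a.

Factoring s from the denominator leaves a polynomial with constant term 168, so the system is type 1.
K_a = lim_{s→0} s^2·G(s) = 0 (the extra factor of s kills the finite limit).

0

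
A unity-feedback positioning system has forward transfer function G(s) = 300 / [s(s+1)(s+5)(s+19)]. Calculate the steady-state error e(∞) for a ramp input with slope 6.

System type = 1 (one pole at s=0).
K_v = lim_{s→0} s·G(s) = 300 / (1·5·19) = 60/19.
e_ss = 6/K_v = 6/(60/19) = 1.9.

1.9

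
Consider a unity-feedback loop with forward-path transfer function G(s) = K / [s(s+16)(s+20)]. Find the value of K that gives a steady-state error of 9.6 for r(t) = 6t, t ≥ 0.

200

The open loop has one pole at the origin → type 1 system.
K_v = lim_{s→0} s·G(s) = K / (16·20) = (1/320)·K.
e_ss = 6/K_v = 9.6 ⇒ K_v = 0.625 ⇒ K = 0.625/(1/320) = 200.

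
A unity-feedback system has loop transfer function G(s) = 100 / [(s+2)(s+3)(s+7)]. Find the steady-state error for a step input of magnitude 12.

252/71

System type = 0 (no poles at s=0).
K_p = lim_{s→0} G(s) = 100 / (2·3·7) = 50/21.
e_ss = 12/(1 + K_p) = 12/(71/21) = 252/71.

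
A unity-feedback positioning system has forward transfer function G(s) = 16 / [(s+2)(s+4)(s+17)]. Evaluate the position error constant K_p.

G(s) has no factors of s in the denominator, so the system is type 0.
K_p = lim_{s→0} G(s) = 16 / (2·4·17) = 2/17.

2/17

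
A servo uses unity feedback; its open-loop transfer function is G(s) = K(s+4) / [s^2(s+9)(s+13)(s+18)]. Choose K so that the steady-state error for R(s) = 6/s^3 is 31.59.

G(s) has two factors of s in the denominator, so the system is type 2.
K_a = lim_{s→0} s^2·G(s) = K·4 / (9·13·18) = (2/1053)·K.
e_ss = 6/K_a = 31.59 ⇒ K_a = 200/1053 ⇒ K = (200/1053)/(2/1053) = 100.

100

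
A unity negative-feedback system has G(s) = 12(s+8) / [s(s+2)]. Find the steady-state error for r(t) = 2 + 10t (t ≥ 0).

One free integrator in G(s): this is a type 1 system. By superposition:
  • 2: tracked with zero error.
  • 10t: e_ss = 10/K_v with K_v=48 → 5/24.
Total e_ss = 5/24.

5/24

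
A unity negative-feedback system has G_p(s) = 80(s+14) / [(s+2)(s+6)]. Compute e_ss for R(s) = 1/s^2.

infinity

No free integrators in G_p(s): this is a type 0 system.
For a type-0 system K_v = 0, so e_ss to a ramp input is unbounded.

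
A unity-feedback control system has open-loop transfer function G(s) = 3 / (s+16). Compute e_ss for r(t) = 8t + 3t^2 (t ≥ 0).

No free integrators in G(s): this is a type 0 system. Taking each input component in turn:
  • 8t: a type-0 system cannot track it, e_ss → ∞.
  • 3t^2: a type-0 system cannot track it, e_ss → ∞.
The unbounded component dominates.

infinity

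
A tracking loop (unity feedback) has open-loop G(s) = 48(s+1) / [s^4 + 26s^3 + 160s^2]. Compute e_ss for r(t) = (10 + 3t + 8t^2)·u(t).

The denominator has no term below 160s^2 — 2 poles at s=0, type 2. Treating each term separately:
  • 10: tracked with zero error.
  • 3t: tracked with zero error.
  • 8t^2: e_ss = 16/K_a with K_a=0.3 → 160/3.
Total e_ss = 160/3.

160/3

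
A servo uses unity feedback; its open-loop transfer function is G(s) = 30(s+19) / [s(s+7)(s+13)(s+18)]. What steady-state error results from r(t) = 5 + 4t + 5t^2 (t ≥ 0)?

System type = 1 (one pole at s=0). Taking each input component in turn:
  • 5: tracked with zero error.
  • 4t: e_ss = 4/K_v with K_v=95/273 → 1092/95.
  • 5t^2: a type-1 system cannot track it, e_ss → ∞.
The unbounded component dominates.

infinity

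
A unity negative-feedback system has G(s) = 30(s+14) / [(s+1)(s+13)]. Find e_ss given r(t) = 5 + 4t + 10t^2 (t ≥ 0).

infinity

G(s) has no factors of s in the denominator, so the system is type 0. By superposition:
  • 5: e_ss = 5/(1+K_p) with K_p=420/13 → 65/433.
  • 4t: a type-0 system cannot track it, e_ss → ∞.
  • 10t^2: a type-0 system cannot track it, e_ss → ∞.
The unbounded component dominates.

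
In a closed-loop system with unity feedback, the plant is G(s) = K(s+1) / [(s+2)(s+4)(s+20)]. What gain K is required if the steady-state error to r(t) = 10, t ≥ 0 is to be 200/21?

No free integrators in G(s): this is a type 0 system.
K_p = lim_{s→0} G(s) = K·1 / (2·4·20) = (1/160)·K.
e_ss = 10/(1 + K_p) = 200/21 ⇒ 1 + (1/160)·K = 1.05 ⇒ K = 8.

8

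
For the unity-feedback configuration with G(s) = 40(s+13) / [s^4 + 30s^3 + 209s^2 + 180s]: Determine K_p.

K_p = lim_{s→0} G(s); with 1 pole at the origin the limit diverges, so K_p = ∞.

infinity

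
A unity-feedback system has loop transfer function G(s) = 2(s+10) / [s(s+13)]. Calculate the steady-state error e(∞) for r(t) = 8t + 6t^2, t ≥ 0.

One free integrator in G(s): this is a type 1 system. Treating each term separately:
  • 8t: e_ss = 8/K_v with K_v=20/13 → 5.2.
  • 6t^2: a type-1 system cannot track it, e_ss → ∞.
The unbounded component dominates.

infinity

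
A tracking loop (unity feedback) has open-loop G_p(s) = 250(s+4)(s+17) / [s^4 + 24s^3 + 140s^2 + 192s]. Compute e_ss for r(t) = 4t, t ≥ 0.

96/2125

Factoring s from the denominator leaves a polynomial with constant term 192, so the system is type 1.
K_v = lim_{s→0} s·G_p(s) = 250·4·17 / 192 = 2125/24.
e_ss = 4/K_v = 4/(2125/24) = 96/2125.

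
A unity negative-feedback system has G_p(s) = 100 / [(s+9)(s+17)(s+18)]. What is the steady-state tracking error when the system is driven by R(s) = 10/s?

G_p(s) has no factors of s in the denominator, so the system is type 0.
K_p = lim_{s→0} G_p(s) = 100 / (9·17·18) = 50/1377.
e_ss = 10/(1 + K_p) = 10/(1427/1377) = 13770/1427.

13770/1427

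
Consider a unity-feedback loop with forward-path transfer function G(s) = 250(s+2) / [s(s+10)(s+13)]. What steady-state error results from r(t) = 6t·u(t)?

1.56

One free integrator in G(s): this is a type 1 system.
K_v = lim_{s→0} s·G(s) = 250·2 / (10·13) = 50/13.
e_ss = 6/K_v = 6/(50/13) = 1.56.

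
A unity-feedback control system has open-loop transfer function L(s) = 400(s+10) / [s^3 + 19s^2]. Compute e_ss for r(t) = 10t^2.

0.095

The denominator has no term below 19s^2 — 2 poles at s=0, type 2.
K_a = lim_{s→0} s^2·L(s) = 400·10 / 19 = 4000/19.
r(t) = 10t^2 gives R(s) = 20/s^3.
e_ss = 20/K_a = 20/(4000/19) = 0.095.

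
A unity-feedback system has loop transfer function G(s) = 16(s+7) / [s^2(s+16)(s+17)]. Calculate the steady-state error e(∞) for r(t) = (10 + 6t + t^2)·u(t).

Two free integrators in G(s): this is a type 2 system. By superposition:
  • 10: tracked with zero error.
  • 6t: tracked with zero error.
  • t^2: e_ss = 2/K_a with K_a=7/17 → 34/7.
Total e_ss = 34/7.

34/7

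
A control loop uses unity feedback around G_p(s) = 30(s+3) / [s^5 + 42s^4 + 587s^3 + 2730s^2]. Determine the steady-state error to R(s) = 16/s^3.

The denominator has no term below 2730s^2 — 2 poles at s=0, type 2.
K_a = lim_{s→0} s^2·G_p(s) = 30·3 / 2730 = 3/91.
r(t) = 8t^2 gives R(s) = 16/s^3.
e_ss = 16/K_a = 16/(3/91) = 1456/3.

1456/3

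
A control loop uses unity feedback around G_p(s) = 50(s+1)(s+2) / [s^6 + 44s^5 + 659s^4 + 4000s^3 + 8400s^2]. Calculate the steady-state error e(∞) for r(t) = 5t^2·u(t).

840

The denominator has no term below 8400s^2 — 2 poles at s=0, type 2.
K_a = lim_{s→0} s^2·G_p(s) = 50·1·2 / 8400 = 1/84.
r(t) = 5t^2 gives R(s) = 10/s^3.
e_ss = 10/K_a = 10/(1/84) = 840.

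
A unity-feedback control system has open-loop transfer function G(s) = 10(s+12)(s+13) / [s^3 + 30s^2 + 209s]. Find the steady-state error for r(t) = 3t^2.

infinity

Lowest-order denominator term is 209s, so the open loop has 1 pole at the origin → type 1 system.
K_a = lim_{s→0} s^2·G(s) = 0; the steady-state error to this parabolic input grows without bound.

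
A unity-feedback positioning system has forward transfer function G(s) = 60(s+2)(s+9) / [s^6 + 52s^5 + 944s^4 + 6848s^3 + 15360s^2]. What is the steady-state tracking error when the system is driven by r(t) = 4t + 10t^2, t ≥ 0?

Lowest-order denominator term is 15360s^2, so the open loop has 2 poles at the origin → type 2 system. Taking each input component in turn:
  • 4t: tracked with zero error.
  • 10t^2: e_ss = 20/K_a with K_a=9/128 → 2560/9.
Total e_ss = 2560/9.

2560/9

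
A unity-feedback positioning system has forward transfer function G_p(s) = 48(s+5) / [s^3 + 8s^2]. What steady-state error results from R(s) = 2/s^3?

Lowest-order denominator term is 8s^2, so the open loop has 2 poles at the origin → type 2 system.
K_a = lim_{s→0} s^2·G_p(s) = 48·5 / 8 = 30.
r(t) = t^2 gives R(s) = 2/s^3.
e_ss = 2/K_a = 2/30 = 1/15.

1/15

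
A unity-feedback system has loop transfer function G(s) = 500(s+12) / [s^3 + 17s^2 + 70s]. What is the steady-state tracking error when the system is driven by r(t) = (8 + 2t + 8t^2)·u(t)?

infinity

Lowest-order denominator term is 70s, so the open loop has 1 pole at the origin → type 1 system. Treating each term separately:
  • 8: tracked with zero error.
  • 2t: e_ss = 2/K_v with K_v=600/7 → 7/300.
  • 8t^2: a type-1 system cannot track it, e_ss → ∞.
The unbounded component dominates.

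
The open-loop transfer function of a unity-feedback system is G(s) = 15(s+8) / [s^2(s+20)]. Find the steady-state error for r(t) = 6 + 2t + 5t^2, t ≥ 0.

System type = 2 (two poles at s=0). Treating each term separately:
  • 6: tracked with zero error.
  • 2t: tracked with zero error.
  • 5t^2: e_ss = 10/K_a with K_a=6 → 5/3.
Total e_ss = 5/3.

5/3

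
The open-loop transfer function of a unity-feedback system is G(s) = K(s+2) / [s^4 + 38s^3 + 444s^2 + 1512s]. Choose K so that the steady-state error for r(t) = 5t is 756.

Factoring s from the denominator leaves a polynomial with constant term 1512, so the system is type 1.
K_v = lim_{s→0} s·G(s) = K·2 / 1512 = (1/756)·K.
e_ss = 5/K_v = 756 ⇒ K_v = 5/756 ⇒ K = (5/756)/(1/756) = 5.

5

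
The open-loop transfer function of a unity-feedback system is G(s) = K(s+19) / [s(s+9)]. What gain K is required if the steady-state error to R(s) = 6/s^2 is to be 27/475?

50

One free integrator in G(s): this is a type 1 system.
K_v = lim_{s→0} s·G(s) = K·19 / (9) = (19/9)·K.
e_ss = 6/K_v = 27/475 ⇒ K_v = 950/9 ⇒ K = (950/9)/(19/9) = 50.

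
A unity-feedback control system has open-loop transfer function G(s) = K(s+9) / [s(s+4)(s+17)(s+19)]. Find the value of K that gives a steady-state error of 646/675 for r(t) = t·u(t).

150

System type = 1 (one pole at s=0).
K_v = lim_{s→0} s·G(s) = K·9 / (4·17·19) = (9/1292)·K.
e_ss = 1/K_v = 646/675 ⇒ K_v = 675/646 ⇒ K = (675/646)/(9/1292) = 150.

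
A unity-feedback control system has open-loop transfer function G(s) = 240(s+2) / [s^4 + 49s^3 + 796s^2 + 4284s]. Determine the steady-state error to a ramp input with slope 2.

Lowest-order denominator term is 4284s, so the open loop has 1 pole at the origin → type 1 system.
K_v = lim_{s→0} s·G(s) = 240·2 / 4284 = 40/357.
e_ss = 2/K_v = 2/(40/357) = 17.85.

17.85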